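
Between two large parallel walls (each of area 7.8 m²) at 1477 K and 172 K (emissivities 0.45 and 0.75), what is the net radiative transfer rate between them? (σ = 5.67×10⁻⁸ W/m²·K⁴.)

Q ≈ 8.23×10^5 W

For two large parallel gray plates, q = σ(T₁⁴ − T₂⁴) / (1/ε₁ + 1/ε₂ − 1).
1/ε₁ + 1/ε₂ − 1 = 1/0.45 + 1/0.75 − 1 = 2.556.
T₁⁴ − T₂⁴ = 4.76×10^12 − 8.75×10^8 = 4.76×10^12 K⁴.
q = 5.67×10⁻⁸ × 4.76×10^12 / 2.556 = 1.06×10^5 W/m².
Q = q·A = 1.06×10^5 × 7.8 = 8.23×10^5 W.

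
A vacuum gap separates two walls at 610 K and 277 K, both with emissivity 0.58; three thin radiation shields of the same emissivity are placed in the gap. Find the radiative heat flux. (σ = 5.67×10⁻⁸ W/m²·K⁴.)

q ≈ 768 W/m²

Each of the 4 gaps contributes resistance (2/ε − 1) = 2/0.58 − 1 = 2.448; total = 9.793.
q = σ(T₁⁴ − T₂⁴) / 9.793 = 5.67×10⁻⁸ × 1.33×10^11 / 9.793 = 768 W/m².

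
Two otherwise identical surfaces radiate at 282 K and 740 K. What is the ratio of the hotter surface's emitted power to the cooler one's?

P ∝ T⁴, so the ratio is (740/282)⁴ = (2.624)⁴ = 47.4.

ratio ≈ 47.4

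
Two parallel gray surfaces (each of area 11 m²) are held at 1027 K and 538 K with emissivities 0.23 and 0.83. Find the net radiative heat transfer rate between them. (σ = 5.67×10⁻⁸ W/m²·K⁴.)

For two large parallel gray plates, q = σ(T₁⁴ − T₂⁴) / (1/ε₁ + 1/ε₂ − 1).
1/ε₁ + 1/ε₂ − 1 = 1/0.23 + 1/0.83 − 1 = 4.553.
T₁⁴ − T₂⁴ = 1.11×10^12 − 8.38×10^10 = 1.03×10^12 K⁴.
q = 5.67×10⁻⁸ × 1.03×10^12 / 4.553 = 12800 W/m².
Q = q·A = 12800 × 11 = 1.41×10^5 W.

Q ≈ 1.41×10^5 W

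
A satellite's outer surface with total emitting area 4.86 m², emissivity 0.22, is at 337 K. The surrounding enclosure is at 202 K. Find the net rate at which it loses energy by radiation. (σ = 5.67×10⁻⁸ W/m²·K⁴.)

Q = εσA(T⁴ − T_s⁴). T⁴ − T_s⁴ = (337)⁴ − (202)⁴ = 1.29×10^10 − 1.66×10^9 = 1.12×10^10 K⁴.
Q = 0.22 × 5.67×10⁻⁸ × 4.86 × 1.12×10^10 = 681 W.

Q ≈ 681 W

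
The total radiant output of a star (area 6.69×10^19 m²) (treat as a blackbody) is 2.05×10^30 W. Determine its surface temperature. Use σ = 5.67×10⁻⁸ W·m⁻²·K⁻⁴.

From P = σAT⁴, T = (P / σA)^(1/4) = (2.05×10^30 / (5.67×10⁻⁸ × 6.69×10^19))^(1/4).
T = (5.40×10^17)^(1/4) = 27100 K.

T ≈ 27100 K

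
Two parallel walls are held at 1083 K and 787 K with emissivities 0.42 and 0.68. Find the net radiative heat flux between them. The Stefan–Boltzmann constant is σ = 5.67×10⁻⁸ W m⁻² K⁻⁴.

q ≈ 19700 W/m²

For two large parallel gray plates, q = σ(T₁⁴ − T₂⁴) / (1/ε₁ + 1/ε₂ − 1).
1/ε₁ + 1/ε₂ − 1 = 1/0.42 + 1/0.68 − 1 = 2.852.
T₁⁴ − T₂⁴ = 1.38×10^12 − 3.84×10^11 = 9.92×10^11 K⁴.
q = 5.67×10⁻⁸ × 9.92×10^11 / 2.852 = 19700 W/m².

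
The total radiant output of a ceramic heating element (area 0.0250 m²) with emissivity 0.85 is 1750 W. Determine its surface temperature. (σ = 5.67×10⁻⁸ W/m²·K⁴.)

From P = εσAT⁴, T = (P / εσA)^(1/4) = (1750 / (0.85 × 5.67×10⁻⁸ × 0.0250))^(1/4).
T = (1.45×10^12)^(1/4) = 1100 K.

T ≈ 1100 K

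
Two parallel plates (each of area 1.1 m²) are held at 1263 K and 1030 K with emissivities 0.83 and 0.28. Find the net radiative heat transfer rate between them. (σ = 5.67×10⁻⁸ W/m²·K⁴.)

Q ≈ 23400 W

For two large parallel gray plates, q = σ(T₁⁴ − T₂⁴) / (1/ε₁ + 1/ε₂ − 1).
1/ε₁ + 1/ε₂ − 1 = 1/0.83 + 1/0.28 − 1 = 3.776.
T₁⁴ − T₂⁴ = 2.54×10^12 − 1.13×10^12 = 1.42×10^12 K⁴.
q = 5.67×10⁻⁸ × 1.42×10^12 / 3.776 = 21300 W/m².
Q = q·A = 21300 × 1.1 = 23400 W.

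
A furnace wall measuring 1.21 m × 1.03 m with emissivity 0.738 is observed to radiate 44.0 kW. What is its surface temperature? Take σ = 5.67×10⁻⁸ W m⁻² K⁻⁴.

A = 1.21 × 1.03 = 1.25 m².
From P = εσAT⁴, T = (P / εσA)^(1/4) = (44000 / (0.738 × 5.67×10⁻⁸ × 1.25))^(1/4).
T = (8.44×10^11)^(1/4) = 958 K.

T ≈ 958 K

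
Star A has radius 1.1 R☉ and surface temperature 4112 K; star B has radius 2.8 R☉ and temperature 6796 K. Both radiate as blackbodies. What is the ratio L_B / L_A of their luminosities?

L_B/L_A ≈ 48.3

L = 4πR²σT⁴ ∝ R²T⁴, so L_B/L_A = (2.8/1.1)² × (6796/4112)⁴ = 6.48 × 7.46 = 48.3.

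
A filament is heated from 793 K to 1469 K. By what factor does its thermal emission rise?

ratio ≈ 11.8

P ∝ T⁴, so the ratio is (1469/793)⁴ = (1.852)⁴ = 11.8.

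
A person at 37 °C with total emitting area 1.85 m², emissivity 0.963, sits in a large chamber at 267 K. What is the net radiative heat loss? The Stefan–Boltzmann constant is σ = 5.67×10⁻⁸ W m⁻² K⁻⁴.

Q ≈ 420 W

Convert: 37 °C = 310 K.
Q = εσA(T⁴ − T_s⁴). T⁴ − T_s⁴ = (310)⁴ − (267)⁴ = 9.24×10^9 − 5.08×10^9 = 4.15×10^9 K⁴.
Q = 0.963 × 5.67×10⁻⁸ × 1.85 × 4.15×10^9 = 420 W.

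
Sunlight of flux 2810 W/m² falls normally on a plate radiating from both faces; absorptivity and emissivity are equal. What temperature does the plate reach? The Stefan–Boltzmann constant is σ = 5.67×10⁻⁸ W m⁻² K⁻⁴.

Absorbed flux αS = emitted flux 2εσT⁴ per unit area; with α = ε this gives T = (S/2σ)^(1/4).
T = (2810 / (2 × 5.67×10⁻⁸))^(1/4) = (2.48×10^10)^(1/4).
T = 397 K.

T ≈ 397 K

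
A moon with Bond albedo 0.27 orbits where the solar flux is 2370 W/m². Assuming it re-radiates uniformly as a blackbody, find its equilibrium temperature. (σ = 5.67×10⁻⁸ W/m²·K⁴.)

T ≈ 296 K

Power absorbed = (1−a)S·πR²; power emitted = 4πR²σT⁴. Equating and cancelling πR²:
T = ((1−a)S / 4σ)^(1/4) = (1730 / (4 × 5.67×10⁻⁸))^(1/4) = (7.63×10^9)^(1/4).
T = 296 K.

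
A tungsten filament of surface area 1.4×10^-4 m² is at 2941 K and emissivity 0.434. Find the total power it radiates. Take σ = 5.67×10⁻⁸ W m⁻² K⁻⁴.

P ≈ 258 W

P = εσAT⁴ = 0.434 × 5.67×10⁻⁸ × 1.40×10^-4 × (2941)⁴ = 0.434 × 5.67×10⁻⁸ × 1.40×10^-4 × 7.48×10^13.
P = 258 W.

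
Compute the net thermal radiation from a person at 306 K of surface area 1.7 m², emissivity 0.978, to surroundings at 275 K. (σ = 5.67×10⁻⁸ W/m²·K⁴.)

Q = εσA(T⁴ − T_s⁴). T⁴ − T_s⁴ = (306)⁴ − (275)⁴ = 8.77×10^9 − 5.72×10^9 = 3.05×10^9 K⁴.
Q = 0.978 × 5.67×10⁻⁸ × 1.70 × 3.05×10^9 = 287 W.

Q ≈ 287 W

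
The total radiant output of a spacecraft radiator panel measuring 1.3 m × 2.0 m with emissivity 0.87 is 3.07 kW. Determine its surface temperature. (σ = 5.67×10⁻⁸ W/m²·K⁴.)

A = 1.3 × 2.0 = 2.60 m².
From P = εσAT⁴, T = (P / εσA)^(1/4) = (3070 / (0.87 × 5.67×10⁻⁸ × 2.60))^(1/4).
T = (2.39×10^10)^(1/4) = 393 K.

T ≈ 393 K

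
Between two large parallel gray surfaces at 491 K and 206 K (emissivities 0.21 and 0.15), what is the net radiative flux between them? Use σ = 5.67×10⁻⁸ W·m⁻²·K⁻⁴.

For two large parallel gray plates, q = σ(T₁⁴ − T₂⁴) / (1/ε₁ + 1/ε₂ − 1).
1/ε₁ + 1/ε₂ − 1 = 1/0.21 + 1/0.15 − 1 = 10.43.
T₁⁴ − T₂⁴ = 5.81×10^10 − 1.80×10^9 = 5.63×10^10 K⁴.
q = 5.67×10⁻⁸ × 5.63×10^10 / 10.43 = 306 W/m².

q ≈ 306 W/m²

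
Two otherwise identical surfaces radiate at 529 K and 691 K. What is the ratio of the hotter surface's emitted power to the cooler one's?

ratio ≈ 2.91

P ∝ T⁴, so the ratio is (691/529)⁴ = (1.306)⁴ = 2.91.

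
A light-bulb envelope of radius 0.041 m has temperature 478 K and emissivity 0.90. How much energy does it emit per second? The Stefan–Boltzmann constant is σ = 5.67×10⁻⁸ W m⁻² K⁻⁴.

P ≈ 56.3 W

A = 4πr² = 4π × (0.041)² = 0.0211 m².
P = εσAT⁴ = 0.90 × 5.67×10⁻⁸ × 0.0211 × (478)⁴ = 0.90 × 5.67×10⁻⁸ × 0.0211 × 5.22×10^10.
P = 56.3 W.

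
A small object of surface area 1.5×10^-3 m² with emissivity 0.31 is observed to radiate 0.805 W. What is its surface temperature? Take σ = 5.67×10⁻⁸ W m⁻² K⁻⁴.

From P = εσAT⁴, T = (P / εσA)^(1/4) = (0.805 / (0.31 × 5.67×10⁻⁸ × 1.50×10^-3))^(1/4).
T = (3.05×10^10)^(1/4) = 418 K.

T ≈ 418 K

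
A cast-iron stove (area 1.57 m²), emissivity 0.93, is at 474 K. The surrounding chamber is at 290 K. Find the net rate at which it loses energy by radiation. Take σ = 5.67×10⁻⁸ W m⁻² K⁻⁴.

Q = εσA(T⁴ − T_s⁴). T⁴ − T_s⁴ = (474)⁴ − (290)⁴ = 5.05×10^10 − 7.07×10^9 = 4.34×10^10 K⁴.
Q = 0.93 × 5.67×10⁻⁸ × 1.57 × 4.34×10^10 = 3590 W.

Q ≈ 3590 W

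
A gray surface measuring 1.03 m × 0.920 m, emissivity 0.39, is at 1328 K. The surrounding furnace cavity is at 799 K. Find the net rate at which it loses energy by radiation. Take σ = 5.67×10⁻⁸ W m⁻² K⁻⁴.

Q ≈ 56600 W

A = 1.03 × 0.920 = 0.948 m².
Q = εσA(T⁴ − T_s⁴). T⁴ − T_s⁴ = (1328)⁴ − (799)⁴ = 3.11×10^12 − 4.08×10^11 = 2.70×10^12 K⁴.
Q = 0.39 × 5.67×10⁻⁸ × 0.948 × 2.70×10^12 = 56600 W.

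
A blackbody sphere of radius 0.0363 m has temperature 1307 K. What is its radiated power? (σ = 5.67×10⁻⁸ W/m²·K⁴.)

A = 4πr² = 4π × (0.0363)² = 0.0166 m².
P = σAT⁴ = 5.67×10⁻⁸ × 0.0166 × (1307)⁴ = 5.67×10⁻⁸ × 0.0166 × 2.92×10^12.
P = 2740 W.

P ≈ 2740 W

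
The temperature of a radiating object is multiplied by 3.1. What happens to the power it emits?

P ∝ T⁴, so the power scales as (3.1)⁴ = 92.4.

factor ≈ 92.4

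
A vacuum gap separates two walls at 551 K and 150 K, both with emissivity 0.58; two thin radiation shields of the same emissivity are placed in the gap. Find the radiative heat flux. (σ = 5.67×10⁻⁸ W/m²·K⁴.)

q ≈ 708 W/m²

Each of the 3 gaps contributes resistance (2/ε − 1) = 2/0.58 − 1 = 2.448; total = 7.345.
q = σ(T₁⁴ − T₂⁴) / 7.345 = 5.67×10⁻⁸ × 9.17×10^10 / 7.345 = 708 W/m².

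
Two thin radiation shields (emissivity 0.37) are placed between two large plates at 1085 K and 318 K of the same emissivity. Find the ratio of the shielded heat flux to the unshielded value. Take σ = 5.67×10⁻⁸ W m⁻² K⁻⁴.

ratio ≈ 0.333

With N identical shields there are N+1 = 3 gaps in series, each with the same radiative resistance, so the flux falls to 1/(N+1) of its unshielded value.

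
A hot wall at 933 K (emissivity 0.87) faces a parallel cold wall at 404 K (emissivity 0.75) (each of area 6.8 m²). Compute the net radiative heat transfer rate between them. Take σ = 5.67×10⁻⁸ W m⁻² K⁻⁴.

Q ≈ 1.90×10^5 W

For two large parallel gray plates, q = σ(T₁⁴ − T₂⁴) / (1/ε₁ + 1/ε₂ − 1).
1/ε₁ + 1/ε₂ − 1 = 1/0.87 + 1/0.75 − 1 = 1.483.
T₁⁴ − T₂⁴ = 7.58×10^11 − 2.66×10^10 = 7.31×10^11 K⁴.
q = 5.67×10⁻⁸ × 7.31×10^11 / 1.483 = 28000 W/m².
Q = q·A = 28000 × 6.8 = 1.90×10^5 W.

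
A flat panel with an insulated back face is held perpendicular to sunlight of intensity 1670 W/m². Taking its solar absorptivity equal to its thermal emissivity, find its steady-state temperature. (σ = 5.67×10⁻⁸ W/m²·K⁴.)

T ≈ 414 K

Absorbed flux αS = emitted flux εσT⁴ (one radiating face); with α = ε, T = (S/σ)^(1/4).
T = (1670 / 5.67×10⁻⁸)^(1/4) = (2.95×10^10)^(1/4).
T = 414 K.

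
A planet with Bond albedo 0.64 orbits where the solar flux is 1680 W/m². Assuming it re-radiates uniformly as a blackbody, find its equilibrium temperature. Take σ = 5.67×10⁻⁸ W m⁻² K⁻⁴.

Power absorbed = (1−a)S·πR²; power emitted = 4πR²σT⁴. Equating and cancelling πR²:
T = ((1−a)S / 4σ)^(1/4) = (605 / (4 × 5.67×10⁻⁸))^(1/4) = (2.67×10^9)^(1/4).
T = 227 K.

T ≈ 227 K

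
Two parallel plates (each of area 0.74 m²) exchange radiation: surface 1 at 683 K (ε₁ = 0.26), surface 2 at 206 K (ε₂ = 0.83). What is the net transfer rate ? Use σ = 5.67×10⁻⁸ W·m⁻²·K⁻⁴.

Q ≈ 2240 W

For two large parallel gray plates, q = σ(T₁⁴ − T₂⁴) / (1/ε₁ + 1/ε₂ − 1).
1/ε₁ + 1/ε₂ − 1 = 1/0.26 + 1/0.83 − 1 = 4.051.
T₁⁴ − T₂⁴ = 2.18×10^11 − 1.80×10^9 = 2.16×10^11 K⁴.
q = 5.67×10⁻⁸ × 2.16×10^11 / 4.051 = 3020 W/m².
Q = q·A = 3020 × 0.74 = 2240 W.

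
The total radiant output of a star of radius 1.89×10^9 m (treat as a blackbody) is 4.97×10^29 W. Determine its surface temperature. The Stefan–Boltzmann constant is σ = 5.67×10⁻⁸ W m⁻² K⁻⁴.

A = 4πr² = 4π × (1.89×10^9)² = 4.49×10^19 m².
From P = σAT⁴, T = (P / σA)^(1/4) = (4.97×10^29 / (5.67×10⁻⁸ × 4.49×10^19))^(1/4).
T = (1.95×10^17)^(1/4) = 21000 K.

T ≈ 21000 K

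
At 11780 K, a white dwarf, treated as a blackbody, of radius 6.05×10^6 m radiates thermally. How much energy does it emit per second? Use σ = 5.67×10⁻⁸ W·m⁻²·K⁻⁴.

P ≈ 5.02×10^23 W

A = 4πr² = 4π × (6.05×10^6)² = 4.60×10^14 m².
P = σAT⁴ = 5.67×10⁻⁸ × 4.60×10^14 × (11780)⁴ = 5.67×10⁻⁸ × 4.60×10^14 × 1.93×10^16.
P = 5.02×10^23 W.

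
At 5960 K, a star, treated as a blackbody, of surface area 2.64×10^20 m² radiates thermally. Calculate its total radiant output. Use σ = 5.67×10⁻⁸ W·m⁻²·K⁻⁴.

P = σAT⁴ = 5.67×10⁻⁸ × 2.64×10^20 × (5960)⁴ = 5.67×10⁻⁸ × 2.64×10^20 × 1.26×10^15.
P = 1.89×10^28 W.

P ≈ 1.89×10^28 W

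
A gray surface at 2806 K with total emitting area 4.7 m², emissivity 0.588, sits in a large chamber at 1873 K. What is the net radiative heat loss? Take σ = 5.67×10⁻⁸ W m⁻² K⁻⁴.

Q ≈ 7.79×10^6 W

Q = εσA(T⁴ − T_s⁴). T⁴ − T_s⁴ = (2806)⁴ − (1873)⁴ = 6.20×10^13 − 1.23×10^13 = 4.97×10^13 K⁴.
Q = 0.588 × 5.67×10⁻⁸ × 4.70 × 4.97×10^13 = 7.79×10^6 W.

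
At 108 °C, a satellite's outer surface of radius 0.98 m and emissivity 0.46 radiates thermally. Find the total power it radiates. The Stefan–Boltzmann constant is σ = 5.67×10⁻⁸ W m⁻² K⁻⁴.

P ≈ 6630 W

A = 4πr² = 4π × (0.98)² = 12.1 m².
108 °C = 381 K.
Stefan–Boltzmann: P = εσAT⁴ = 0.46 × 5.67×10⁻⁸ × 12.1 × (381)⁴ = 0.46 × 5.67×10⁻⁸ × 12.1 × 2.11×10^10.
P = 6630 W.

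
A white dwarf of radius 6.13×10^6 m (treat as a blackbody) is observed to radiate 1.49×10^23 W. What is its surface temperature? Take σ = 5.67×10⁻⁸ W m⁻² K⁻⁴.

A = 4πr² = 4π × (6.13×10^6)² = 4.72×10^14 m².
From P = σAT⁴, T = (P / σA)^(1/4) = (1.49×10^23 / (5.67×10⁻⁸ × 4.72×10^14))^(1/4).
T = (5.57×10^15)^(1/4) = 8640 K.

T ≈ 8640 K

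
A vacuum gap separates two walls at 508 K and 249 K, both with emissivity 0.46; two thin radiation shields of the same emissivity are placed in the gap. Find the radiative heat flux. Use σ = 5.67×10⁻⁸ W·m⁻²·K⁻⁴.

q ≈ 354 W/m²

Each of the 3 gaps contributes resistance (2/ε − 1) = 2/0.46 − 1 = 3.348; total = 10.04.
q = σ(T₁⁴ − T₂⁴) / 10.04 = 5.67×10⁻⁸ × 6.28×10^10 / 10.04 = 354 W/m².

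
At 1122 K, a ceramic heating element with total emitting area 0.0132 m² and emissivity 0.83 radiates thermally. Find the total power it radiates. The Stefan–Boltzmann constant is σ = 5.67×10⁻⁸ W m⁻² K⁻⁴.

Stefan–Boltzmann: P = εσAT⁴ = 0.83 × 5.67×10⁻⁸ × 0.0132 × (1122)⁴ = 0.83 × 5.67×10⁻⁸ × 0.0132 × 1.58×10^12.
P = 984 W.

P ≈ 984 W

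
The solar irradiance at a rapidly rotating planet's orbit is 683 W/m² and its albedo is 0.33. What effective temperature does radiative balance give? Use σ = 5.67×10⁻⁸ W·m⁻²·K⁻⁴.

Power absorbed = (1−a)S·πR²; power emitted = 4πR²σT⁴. Equating and cancelling πR²:
T = ((1−a)S / 4σ)^(1/4) = (458 / (4 × 5.67×10⁻⁸))^(1/4) = (2.02×10^9)^(1/4).
T = 212 K.

T ≈ 212 K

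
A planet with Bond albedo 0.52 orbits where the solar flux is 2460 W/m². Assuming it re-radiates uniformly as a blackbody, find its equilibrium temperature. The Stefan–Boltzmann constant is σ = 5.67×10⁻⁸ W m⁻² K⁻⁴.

Power absorbed = (1−a)S·πR²; power emitted = 4πR²σT⁴. Equating and cancelling πR²:
T = ((1−a)S / 4σ)^(1/4) = (1180 / (4 × 5.67×10⁻⁸))^(1/4) = (5.21×10^9)^(1/4).
T = 269 K.

T ≈ 269 K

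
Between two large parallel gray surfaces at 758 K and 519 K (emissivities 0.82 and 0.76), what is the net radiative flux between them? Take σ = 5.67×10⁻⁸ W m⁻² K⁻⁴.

q ≈ 9510 W/m²

For two large parallel gray plates, q = σ(T₁⁴ − T₂⁴) / (1/ε₁ + 1/ε₂ − 1).
1/ε₁ + 1/ε₂ − 1 = 1/0.82 + 1/0.76 − 1 = 1.535.
T₁⁴ − T₂⁴ = 3.30×10^11 − 7.26×10^10 = 2.58×10^11 K⁴.
q = 5.67×10⁻⁸ × 2.58×10^11 / 1.535 = 9510 W/m².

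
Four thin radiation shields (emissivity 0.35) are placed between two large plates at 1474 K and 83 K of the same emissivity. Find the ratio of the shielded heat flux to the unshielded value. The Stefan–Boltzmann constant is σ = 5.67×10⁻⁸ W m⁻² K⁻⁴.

ratio ≈ 0.200

With N identical shields there are N+1 = 5 gaps in series, each with the same radiative resistance, so the flux falls to 1/(N+1) of its unshielded value.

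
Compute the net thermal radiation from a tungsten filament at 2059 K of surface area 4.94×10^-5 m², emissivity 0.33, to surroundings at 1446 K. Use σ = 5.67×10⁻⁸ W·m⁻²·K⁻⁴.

Q = εσA(T⁴ − T_s⁴). T⁴ − T_s⁴ = (2059)⁴ − (1446)⁴ = 1.80×10^13 − 4.37×10^12 = 1.36×10^13 K⁴.
Q = 0.33 × 5.67×10⁻⁸ × 4.94×10^-5 × 1.36×10^13 = 12.6 W.

Q ≈ 12.6 W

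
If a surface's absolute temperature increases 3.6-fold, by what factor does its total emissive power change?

factor ≈ 168

P ∝ T⁴, so the power scales as (3.6)⁴ = 168.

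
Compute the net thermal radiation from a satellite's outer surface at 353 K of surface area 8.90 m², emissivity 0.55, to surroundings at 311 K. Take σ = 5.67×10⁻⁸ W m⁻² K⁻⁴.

Q = εσA(T⁴ − T_s⁴). T⁴ − T_s⁴ = (353)⁴ − (311)⁴ = 1.55×10^10 − 9.35×10^9 = 6.17×10^9 K⁴.
Q = 0.55 × 5.67×10⁻⁸ × 8.90 × 6.17×10^9 = 1710 W.

Q ≈ 1710 W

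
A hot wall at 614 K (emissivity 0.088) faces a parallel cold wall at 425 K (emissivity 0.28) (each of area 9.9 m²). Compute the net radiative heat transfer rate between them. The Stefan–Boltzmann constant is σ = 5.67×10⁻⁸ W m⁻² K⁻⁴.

Q ≈ 4410 W

For two large parallel gray plates, q = σ(T₁⁴ − T₂⁴) / (1/ε₁ + 1/ε₂ − 1).
1/ε₁ + 1/ε₂ − 1 = 1/0.088 + 1/0.28 − 1 = 13.94.
T₁⁴ − T₂⁴ = 1.42×10^11 − 3.26×10^10 = 1.10×10^11 K⁴.
q = 5.67×10⁻⁸ × 1.10×10^11 / 13.94 = 446 W/m².
Q = q·A = 446 × 9.9 = 4410 W.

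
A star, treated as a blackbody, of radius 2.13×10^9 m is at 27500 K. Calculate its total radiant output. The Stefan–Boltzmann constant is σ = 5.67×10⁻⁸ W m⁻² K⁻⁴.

A = 4πr² = 4π × (2.13×10^9)² = 5.70×10^19 m².
P = σAT⁴ = 5.67×10⁻⁸ × 5.70×10^19 × (27500)⁴ = 5.67×10⁻⁸ × 5.70×10^19 × 5.72×10^17.
P = 1.85×10^30 W.

P ≈ 1.85×10^30 W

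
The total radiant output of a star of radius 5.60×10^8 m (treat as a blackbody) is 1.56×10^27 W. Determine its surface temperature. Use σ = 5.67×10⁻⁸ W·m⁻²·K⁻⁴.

A = 4πr² = 4π × (5.60×10^8)² = 3.94×10^18 m².
From P = σAT⁴, T = (P / σA)^(1/4) = (1.56×10^27 / (5.67×10⁻⁸ × 3.94×10^18))^(1/4).
T = (6.98×10^15)^(1/4) = 9140 K.

T ≈ 9140 K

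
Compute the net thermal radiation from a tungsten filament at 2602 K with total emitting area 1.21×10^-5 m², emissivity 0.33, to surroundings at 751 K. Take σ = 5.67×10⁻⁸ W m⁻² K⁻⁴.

Q = εσA(T⁴ − T_s⁴). T⁴ − T_s⁴ = (2602)⁴ − (751)⁴ = 4.58×10^13 − 3.18×10^11 = 4.55×10^13 K⁴.
Q = 0.33 × 5.67×10⁻⁸ × 1.21×10^-5 × 4.55×10^13 = 10.3 W.

Q ≈ 10.3 W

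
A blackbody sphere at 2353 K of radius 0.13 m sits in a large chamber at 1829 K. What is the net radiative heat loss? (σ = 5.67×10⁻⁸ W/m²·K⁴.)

Q ≈ 2.34×10^5 W

A = 4πr² = 4π × (0.13)² = 0.212 m².
Q = σA(T⁴ − T_s⁴). T⁴ − T_s⁴ = (2353)⁴ − (1829)⁴ = 3.07×10^13 − 1.12×10^13 = 1.95×10^13 K⁴.
Q = 5.67×10⁻⁸ × 0.212 × 1.95×10^13 = 2.34×10^5 W.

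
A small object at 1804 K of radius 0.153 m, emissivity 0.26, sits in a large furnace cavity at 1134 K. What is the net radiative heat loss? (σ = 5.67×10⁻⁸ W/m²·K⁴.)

A = 4πr² = 4π × (0.153)² = 0.294 m².
Q = εσA(T⁴ − T_s⁴). T⁴ − T_s⁴ = (1804)⁴ − (1134)⁴ = 1.06×10^13 − 1.65×10^12 = 8.94×10^12 K⁴.
Q = 0.26 × 5.67×10⁻⁸ × 0.294 × 8.94×10^12 = 38800 W.

Q ≈ 38800 W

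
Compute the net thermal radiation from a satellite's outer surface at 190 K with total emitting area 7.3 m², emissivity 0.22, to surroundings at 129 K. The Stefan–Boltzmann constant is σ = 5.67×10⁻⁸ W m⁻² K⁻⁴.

Q ≈ 93.5 W

Q = εσA(T⁴ − T_s⁴). T⁴ − T_s⁴ = (190)⁴ − (129)⁴ = 1.30×10^9 − 2.77×10^8 = 1.03×10^9 K⁴.
Q = 0.22 × 5.67×10⁻⁸ × 7.30 × 1.03×10^9 = 93.5 W.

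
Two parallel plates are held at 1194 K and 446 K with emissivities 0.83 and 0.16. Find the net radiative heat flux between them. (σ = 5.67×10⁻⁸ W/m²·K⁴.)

q ≈ 17500 W/m²

For two large parallel gray plates, q = σ(T₁⁴ − T₂⁴) / (1/ε₁ + 1/ε₂ − 1).
1/ε₁ + 1/ε₂ − 1 = 1/0.83 + 1/0.16 − 1 = 6.455.
T₁⁴ − T₂⁴ = 2.03×10^12 − 3.96×10^10 = 1.99×10^12 K⁴.
q = 5.67×10⁻⁸ × 1.99×10^12 / 6.455 = 17500 W/m².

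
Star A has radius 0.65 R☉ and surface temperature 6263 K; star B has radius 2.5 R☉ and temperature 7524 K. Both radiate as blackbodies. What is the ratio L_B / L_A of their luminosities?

L_B/L_A ≈ 30.8

L = 4πR²σT⁴ ∝ R²T⁴, so L_B/L_A = (2.5/0.65)² × (7524/6263)⁴ = 14.8 × 2.08 = 30.8.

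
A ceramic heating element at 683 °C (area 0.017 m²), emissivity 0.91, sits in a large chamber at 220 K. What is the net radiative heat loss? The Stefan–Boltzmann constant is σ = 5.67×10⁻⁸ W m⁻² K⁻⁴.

Q ≈ 731 W

Convert: 683 °C = 956 K.
Q = εσA(T⁴ − T_s⁴). T⁴ − T_s⁴ = (956)⁴ − (220)⁴ = 8.35×10^11 − 2.34×10^9 = 8.33×10^11 K⁴.
Q = 0.91 × 5.67×10⁻⁸ × 0.0170 × 8.33×10^11 = 731 W.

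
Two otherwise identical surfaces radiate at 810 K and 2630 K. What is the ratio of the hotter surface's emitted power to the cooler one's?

ratio ≈ 111

P ∝ T⁴, so the ratio is (2630/810)⁴ = (3.247)⁴ = 111.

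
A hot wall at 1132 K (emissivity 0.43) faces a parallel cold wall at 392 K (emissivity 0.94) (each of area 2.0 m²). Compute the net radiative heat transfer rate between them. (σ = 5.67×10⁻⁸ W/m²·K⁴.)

For two large parallel gray plates, q = σ(T₁⁴ − T₂⁴) / (1/ε₁ + 1/ε₂ − 1).
1/ε₁ + 1/ε₂ − 1 = 1/0.43 + 1/0.94 − 1 = 2.389.
T₁⁴ − T₂⁴ = 1.64×10^12 − 2.36×10^10 = 1.62×10^12 K⁴.
q = 5.67×10⁻⁸ × 1.62×10^12 / 2.389 = 38400 W/m².
Q = q·A = 38400 × 2.0 = 76800 W.

Q ≈ 76800 W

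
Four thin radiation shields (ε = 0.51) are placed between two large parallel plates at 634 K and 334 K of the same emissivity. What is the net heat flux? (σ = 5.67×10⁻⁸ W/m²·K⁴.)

Each of the 5 gaps contributes resistance (2/ε − 1) = 2/0.51 − 1 = 2.922; total = 14.61.
q = σ(T₁⁴ − T₂⁴) / 14.61 = 5.67×10⁻⁸ × 1.49×10^11 / 14.61 = 579 W/m².

q ≈ 579 W/m²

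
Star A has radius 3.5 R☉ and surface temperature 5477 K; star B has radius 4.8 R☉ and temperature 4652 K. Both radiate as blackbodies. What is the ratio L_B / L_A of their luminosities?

L = 4πR²σT⁴ ∝ R²T⁴, so L_B/L_A = (4.8/3.5)² × (4652/5477)⁴ = 1.88 × 0.520 = 0.979.

L_B/L_A ≈ 0.979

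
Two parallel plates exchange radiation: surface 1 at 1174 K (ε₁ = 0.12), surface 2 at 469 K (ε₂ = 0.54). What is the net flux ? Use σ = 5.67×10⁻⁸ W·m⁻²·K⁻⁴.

For two large parallel gray plates, q = σ(T₁⁴ − T₂⁴) / (1/ε₁ + 1/ε₂ − 1).
1/ε₁ + 1/ε₂ − 1 = 1/0.12 + 1/0.54 − 1 = 9.185.
T₁⁴ − T₂⁴ = 1.90×10^12 − 4.84×10^10 = 1.85×10^12 K⁴.
q = 5.67×10⁻⁸ × 1.85×10^12 / 9.185 = 11400 W/m².

q ≈ 11400 W/m²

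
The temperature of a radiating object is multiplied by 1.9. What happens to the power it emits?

P ∝ T⁴, so the power scales as (1.9)⁴ = 13.0.

factor ≈ 13.0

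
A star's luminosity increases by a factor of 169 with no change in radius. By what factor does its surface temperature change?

factor ≈ 3.61

P ∝ T⁴ ⇒ T ∝ P^(1/4), so T scales by (169)^(1/4) = 3.61.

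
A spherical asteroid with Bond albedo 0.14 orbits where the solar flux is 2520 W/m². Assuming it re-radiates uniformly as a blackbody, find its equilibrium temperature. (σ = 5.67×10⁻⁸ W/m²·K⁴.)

T ≈ 313 K

Power absorbed = (1−a)S·πR²; power emitted = 4πR²σT⁴. Equating and cancelling πR²:
T = ((1−a)S / 4σ)^(1/4) = (2170 / (4 × 5.67×10⁻⁸))^(1/4) = (9.56×10^9)^(1/4).
T = 313 K.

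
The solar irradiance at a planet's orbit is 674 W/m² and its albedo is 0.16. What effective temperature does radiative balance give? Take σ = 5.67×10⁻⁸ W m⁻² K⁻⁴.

T ≈ 224 K

Power absorbed = (1−a)S·πR²; power emitted = 4πR²σT⁴. Equating and cancelling πR²:
T = ((1−a)S / 4σ)^(1/4) = (566 / (4 × 5.67×10⁻⁸))^(1/4) = (2.50×10^9)^(1/4).
T = 224 K.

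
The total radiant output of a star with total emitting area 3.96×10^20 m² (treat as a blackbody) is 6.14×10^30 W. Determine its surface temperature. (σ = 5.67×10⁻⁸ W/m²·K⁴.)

T ≈ 22900 K

From P = σAT⁴, T = (P / σA)^(1/4) = (6.14×10^30 / (5.67×10⁻⁸ × 3.96×10^20))^(1/4).
T = (2.73×10^17)^(1/4) = 22900 K.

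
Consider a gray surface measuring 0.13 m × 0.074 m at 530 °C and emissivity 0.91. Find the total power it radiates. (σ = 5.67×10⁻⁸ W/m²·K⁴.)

P ≈ 206 W

A = 0.13 × 0.074 = 9.62×10^-3 m².
530 °C = 803 K.
P = εσAT⁴ = 0.91 × 5.67×10⁻⁸ × 9.62×10^-3 × (803)⁴ = 0.91 × 5.67×10⁻⁸ × 9.62×10^-3 × 4.16×10^11.
P = 206 W.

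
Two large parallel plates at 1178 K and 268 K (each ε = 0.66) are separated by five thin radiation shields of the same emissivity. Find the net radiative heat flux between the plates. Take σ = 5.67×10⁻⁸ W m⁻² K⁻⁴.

q ≈ 8940 W/m²

Each of the 6 gaps contributes resistance (2/ε − 1) = 2/0.66 − 1 = 2.030; total = 12.18.
q = σ(T₁⁴ − T₂⁴) / 12.18 = 5.67×10⁻⁸ × 1.92×10^12 / 12.18 = 8940 W/m².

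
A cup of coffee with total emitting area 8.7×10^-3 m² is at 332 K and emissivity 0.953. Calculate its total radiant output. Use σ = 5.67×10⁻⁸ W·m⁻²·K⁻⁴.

P ≈ 5.71 W

Stefan–Boltzmann: P = εσAT⁴ = 0.953 × 5.67×10⁻⁸ × 8.70×10^-3 × (332)⁴ = 0.953 × 5.67×10⁻⁸ × 8.70×10^-3 × 1.21×10^10.
P = 5.71 W.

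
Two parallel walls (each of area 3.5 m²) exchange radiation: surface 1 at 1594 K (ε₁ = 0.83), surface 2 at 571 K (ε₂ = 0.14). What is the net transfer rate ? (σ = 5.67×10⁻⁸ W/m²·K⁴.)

For two large parallel gray plates, q = σ(T₁⁴ − T₂⁴) / (1/ε₁ + 1/ε₂ − 1).
1/ε₁ + 1/ε₂ − 1 = 1/0.83 + 1/0.14 − 1 = 7.348.
T₁⁴ − T₂⁴ = 6.46×10^12 − 1.06×10^11 = 6.35×10^12 K⁴.
q = 5.67×10⁻⁸ × 6.35×10^12 / 7.348 = 49000 W/m².
Q = q·A = 49000 × 3.5 = 1.71×10^5 W.

Q ≈ 1.71×10^5 W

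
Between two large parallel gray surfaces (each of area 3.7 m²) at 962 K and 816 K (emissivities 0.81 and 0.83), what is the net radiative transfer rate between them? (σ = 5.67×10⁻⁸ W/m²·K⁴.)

For two large parallel gray plates, q = σ(T₁⁴ − T₂⁴) / (1/ε₁ + 1/ε₂ − 1).
1/ε₁ + 1/ε₂ − 1 = 1/0.81 + 1/0.83 − 1 = 1.439.
T₁⁴ − T₂⁴ = 8.56×10^11 − 4.43×10^11 = 4.13×10^11 K⁴.
q = 5.67×10⁻⁸ × 4.13×10^11 / 1.439 = 16300 W/m².
Q = q·A = 16300 × 3.7 = 60200 W.

Q ≈ 60200 W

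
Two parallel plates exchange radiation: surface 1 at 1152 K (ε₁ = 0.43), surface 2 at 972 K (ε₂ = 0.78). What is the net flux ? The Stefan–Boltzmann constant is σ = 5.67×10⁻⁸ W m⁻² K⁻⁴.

For two large parallel gray plates, q = σ(T₁⁴ − T₂⁴) / (1/ε₁ + 1/ε₂ − 1).
1/ε₁ + 1/ε₂ − 1 = 1/0.43 + 1/0.78 − 1 = 2.608.
T₁⁴ − T₂⁴ = 1.76×10^12 − 8.93×10^11 = 8.69×10^11 K⁴.
q = 5.67×10⁻⁸ × 8.69×10^11 / 2.608 = 18900 W/m².

q ≈ 18900 W/m²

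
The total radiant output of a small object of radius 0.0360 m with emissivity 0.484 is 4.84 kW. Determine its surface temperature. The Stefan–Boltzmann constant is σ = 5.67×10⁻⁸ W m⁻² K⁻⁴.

T ≈ 1810 K

A = 4πr² = 4π × (0.0360)² = 0.0163 m².
From P = εσAT⁴, T = (P / εσA)^(1/4) = (4840 / (0.484 × 5.67×10⁻⁸ × 0.0163))^(1/4).
T = (1.08×10^13)^(1/4) = 1810 K.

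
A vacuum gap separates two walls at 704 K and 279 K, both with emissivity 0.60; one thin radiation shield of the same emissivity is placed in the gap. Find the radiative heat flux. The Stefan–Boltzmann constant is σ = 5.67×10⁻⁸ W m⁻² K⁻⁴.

Each of the 2 gaps contributes resistance (2/ε − 1) = 2/0.60 − 1 = 2.333; total = 4.667.
q = σ(T₁⁴ − T₂⁴) / 4.667 = 5.67×10⁻⁸ × 2.40×10^11 / 4.667 = 2910 W/m².

q ≈ 2910 W/m²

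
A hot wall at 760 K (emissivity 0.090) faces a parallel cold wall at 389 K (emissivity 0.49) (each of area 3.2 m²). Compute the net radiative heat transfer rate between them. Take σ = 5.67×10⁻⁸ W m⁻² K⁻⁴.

For two large parallel gray plates, q = σ(T₁⁴ − T₂⁴) / (1/ε₁ + 1/ε₂ − 1).
1/ε₁ + 1/ε₂ − 1 = 1/0.090 + 1/0.49 − 1 = 12.15.
T₁⁴ − T₂⁴ = 3.34×10^11 − 2.29×10^10 = 3.11×10^11 K⁴.
q = 5.67×10⁻⁸ × 3.11×10^11 / 12.15 = 1450 W/m².
Q = q·A = 1450 × 3.2 = 4640 W.

Q ≈ 4640 W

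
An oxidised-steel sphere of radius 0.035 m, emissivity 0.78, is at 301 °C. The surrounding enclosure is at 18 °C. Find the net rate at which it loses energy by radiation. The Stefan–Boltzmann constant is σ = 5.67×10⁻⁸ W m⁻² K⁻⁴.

Q ≈ 69.0 W

A = 4πr² = 4π × (0.035)² = 0.0154 m².
Convert: 301 °C = 574 K; 18 °C = 291 K.
Q = εσA(T⁴ − T_s⁴). T⁴ − T_s⁴ = (574)⁴ − (291)⁴ = 1.09×10^11 − 7.17×10^9 = 1.01×10^11 K⁴.
Q = 0.78 × 5.67×10⁻⁸ × 0.0154 × 1.01×10^11 = 69.0 W.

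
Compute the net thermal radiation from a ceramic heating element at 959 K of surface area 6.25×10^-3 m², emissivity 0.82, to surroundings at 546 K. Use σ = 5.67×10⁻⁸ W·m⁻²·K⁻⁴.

Q ≈ 220 W

Q = εσA(T⁴ − T_s⁴). T⁴ − T_s⁴ = (959)⁴ − (546)⁴ = 8.46×10^11 − 8.89×10^10 = 7.57×10^11 K⁴.
Q = 0.82 × 5.67×10⁻⁸ × 6.25×10^-3 × 7.57×10^11 = 220 W.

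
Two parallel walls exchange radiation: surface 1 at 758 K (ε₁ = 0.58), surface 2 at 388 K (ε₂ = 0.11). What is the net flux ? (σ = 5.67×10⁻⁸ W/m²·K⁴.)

For two large parallel gray plates, q = σ(T₁⁴ − T₂⁴) / (1/ε₁ + 1/ε₂ − 1).
1/ε₁ + 1/ε₂ − 1 = 1/0.58 + 1/0.11 − 1 = 9.815.
T₁⁴ − T₂⁴ = 3.30×10^11 − 2.27×10^10 = 3.07×10^11 K⁴.
q = 5.67×10⁻⁸ × 3.07×10^11 / 9.815 = 1780 W/m².

q ≈ 1780 W/m²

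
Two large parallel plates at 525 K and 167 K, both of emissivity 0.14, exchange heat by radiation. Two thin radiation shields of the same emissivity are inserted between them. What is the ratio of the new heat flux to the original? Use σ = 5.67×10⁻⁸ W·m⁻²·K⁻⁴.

ratio ≈ 0.333

With N identical shields there are N+1 = 3 gaps in series, each with the same radiative resistance, so the flux falls to 1/(N+1) of its unshielded value.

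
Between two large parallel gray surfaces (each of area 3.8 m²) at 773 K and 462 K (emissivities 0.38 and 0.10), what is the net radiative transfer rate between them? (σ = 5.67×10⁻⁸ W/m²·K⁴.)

For two large parallel gray plates, q = σ(T₁⁴ − T₂⁴) / (1/ε₁ + 1/ε₂ − 1).
1/ε₁ + 1/ε₂ − 1 = 1/0.38 + 1/0.10 − 1 = 11.63.
T₁⁴ − T₂⁴ = 3.57×10^11 − 4.56×10^10 = 3.11×10^11 K⁴.
q = 5.67×10⁻⁸ × 3.11×10^11 / 11.63 = 1520 W/m².
Q = q·A = 1520 × 3.8 = 5770 W.

Q ≈ 5770 W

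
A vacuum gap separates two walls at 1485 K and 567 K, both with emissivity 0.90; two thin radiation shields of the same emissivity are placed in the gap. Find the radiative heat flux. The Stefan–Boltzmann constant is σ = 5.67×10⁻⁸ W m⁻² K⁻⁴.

q ≈ 73600 W/m²

Each of the 3 gaps contributes resistance (2/ε − 1) = 2/0.90 − 1 = 1.222; total = 3.667.
q = σ(T₁⁴ − T₂⁴) / 3.667 = 5.67×10⁻⁸ × 4.76×10^12 / 3.667 = 73600 W/m².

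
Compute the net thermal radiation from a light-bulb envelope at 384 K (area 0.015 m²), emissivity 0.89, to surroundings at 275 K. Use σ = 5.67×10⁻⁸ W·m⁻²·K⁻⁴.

Q = εσA(T⁴ − T_s⁴). T⁴ − T_s⁴ = (384)⁴ − (275)⁴ = 2.17×10^10 − 5.72×10^9 = 1.60×10^10 K⁴.
Q = 0.89 × 5.67×10⁻⁸ × 0.0150 × 1.60×10^10 = 12.1 W.

Q ≈ 12.1 W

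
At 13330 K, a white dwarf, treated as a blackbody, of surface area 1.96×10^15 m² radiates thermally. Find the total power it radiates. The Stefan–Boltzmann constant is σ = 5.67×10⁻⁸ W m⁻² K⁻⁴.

P ≈ 3.51×10^24 W

P = σAT⁴ = 5.67×10⁻⁸ × 1.96×10^15 × (13330)⁴ = 5.67×10⁻⁸ × 1.96×10^15 × 3.16×10^16.
P = 3.51×10^24 W.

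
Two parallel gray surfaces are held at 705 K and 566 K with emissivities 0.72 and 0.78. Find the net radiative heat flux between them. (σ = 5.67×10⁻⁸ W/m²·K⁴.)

For two large parallel gray plates, q = σ(T₁⁴ − T₂⁴) / (1/ε₁ + 1/ε₂ − 1).
1/ε₁ + 1/ε₂ − 1 = 1/0.72 + 1/0.78 − 1 = 1.671.
T₁⁴ − T₂⁴ = 2.47×10^11 − 1.03×10^11 = 1.44×10^11 K⁴.
q = 5.67×10⁻⁸ × 1.44×10^11 / 1.671 = 4900 W/m².

q ≈ 4900 W/m²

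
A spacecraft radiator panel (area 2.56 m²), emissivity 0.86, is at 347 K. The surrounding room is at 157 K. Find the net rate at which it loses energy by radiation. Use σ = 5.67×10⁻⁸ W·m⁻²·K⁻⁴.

Q ≈ 1730 W

Q = εσA(T⁴ − T_s⁴). T⁴ − T_s⁴ = (347)⁴ − (157)⁴ = 1.45×10^10 − 6.08×10^8 = 1.39×10^10 K⁴.
Q = 0.86 × 5.67×10⁻⁸ × 2.56 × 1.39×10^10 = 1730 W.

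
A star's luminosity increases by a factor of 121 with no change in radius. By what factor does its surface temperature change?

factor ≈ 3.32

P ∝ T⁴ ⇒ T ∝ P^(1/4), so T scales by (121)^(1/4) = 3.32.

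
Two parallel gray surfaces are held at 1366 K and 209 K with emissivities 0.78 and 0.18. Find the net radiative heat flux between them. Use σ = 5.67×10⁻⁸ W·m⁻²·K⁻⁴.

For two large parallel gray plates, q = σ(T₁⁴ − T₂⁴) / (1/ε₁ + 1/ε₂ − 1).
1/ε₁ + 1/ε₂ − 1 = 1/0.78 + 1/0.18 − 1 = 5.838.
T₁⁴ − T₂⁴ = 3.48×10^12 − 1.91×10^9 = 3.48×10^12 K⁴.
q = 5.67×10⁻⁸ × 3.48×10^12 / 5.838 = 33800 W/m².

q ≈ 33800 W/m²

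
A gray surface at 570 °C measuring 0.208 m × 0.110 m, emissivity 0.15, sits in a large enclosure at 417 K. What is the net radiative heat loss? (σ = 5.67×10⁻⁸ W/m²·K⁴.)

A = 0.208 × 0.110 = 0.0229 m².
Convert: 570 °C = 843 K.
Q = εσA(T⁴ − T_s⁴). T⁴ − T_s⁴ = (843)⁴ − (417)⁴ = 5.05×10^11 − 3.02×10^10 = 4.75×10^11 K⁴.
Q = 0.15 × 5.67×10⁻⁸ × 0.0229 × 4.75×10^11 = 92.4 W.

Q ≈ 92.4 W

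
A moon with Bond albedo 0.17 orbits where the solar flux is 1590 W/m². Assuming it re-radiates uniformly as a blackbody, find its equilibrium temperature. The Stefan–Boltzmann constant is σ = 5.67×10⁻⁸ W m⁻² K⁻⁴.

Power absorbed = (1−a)S·πR²; power emitted = 4πR²σT⁴. Equating and cancelling πR²:
T = ((1−a)S / 4σ)^(1/4) = (1320 / (4 × 5.67×10⁻⁸))^(1/4) = (5.82×10^9)^(1/4).
T = 276 K.

T ≈ 276 K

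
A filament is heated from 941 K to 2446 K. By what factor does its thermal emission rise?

P ∝ T⁴, so the ratio is (2446/941)⁴ = (2.599)⁴ = 45.7.

ratio ≈ 45.7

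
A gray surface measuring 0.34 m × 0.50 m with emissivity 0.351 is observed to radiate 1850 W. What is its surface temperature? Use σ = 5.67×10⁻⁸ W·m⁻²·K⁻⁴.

T ≈ 860 K

A = 0.34 × 0.50 = 0.170 m².
From P = εσAT⁴, T = (P / εσA)^(1/4) = (1850 / (0.351 × 5.67×10⁻⁸ × 0.170))^(1/4).
T = (5.47×10^11)^(1/4) = 860 K.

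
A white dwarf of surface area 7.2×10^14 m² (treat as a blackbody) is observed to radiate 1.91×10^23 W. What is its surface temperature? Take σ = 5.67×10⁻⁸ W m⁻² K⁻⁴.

From P = σAT⁴, T = (P / σA)^(1/4) = (1.91×10^23 / (5.67×10⁻⁸ × 7.20×10^14))^(1/4).
T = (4.68×10^15)^(1/4) = 8270 K.

T ≈ 8270 K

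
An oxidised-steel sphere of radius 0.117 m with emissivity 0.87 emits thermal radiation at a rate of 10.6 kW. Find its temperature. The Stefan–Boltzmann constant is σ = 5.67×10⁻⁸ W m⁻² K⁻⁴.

A = 4πr² = 4π × (0.117)² = 0.172 m².
From P = εσAT⁴, T = (P / εσA)^(1/4) = (10600 / (0.87 × 5.67×10⁻⁸ × 0.172))^(1/4).
T = (1.25×10^12)^(1/4) = 1060 K.

T ≈ 1060 K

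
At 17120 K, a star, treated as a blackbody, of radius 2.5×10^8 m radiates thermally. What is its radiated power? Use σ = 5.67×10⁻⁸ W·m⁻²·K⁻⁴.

P ≈ 3.83×10^27 W

A = 4πr² = 4π × (2.5×10^8)² = 7.85×10^17 m².
P = σAT⁴ = 5.67×10⁻⁸ × 7.85×10^17 × (17120)⁴ = 5.67×10⁻⁸ × 7.85×10^17 × 8.59×10^16.
P = 3.83×10^27 W.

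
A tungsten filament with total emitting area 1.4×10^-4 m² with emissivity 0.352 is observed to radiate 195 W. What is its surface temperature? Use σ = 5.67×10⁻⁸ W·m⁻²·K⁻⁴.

T ≈ 2890 K

From P = εσAT⁴, T = (P / εσA)^(1/4) = (195 / (0.352 × 5.67×10⁻⁸ × 1.40×10^-4))^(1/4).
T = (6.98×10^13)^(1/4) = 2890 K.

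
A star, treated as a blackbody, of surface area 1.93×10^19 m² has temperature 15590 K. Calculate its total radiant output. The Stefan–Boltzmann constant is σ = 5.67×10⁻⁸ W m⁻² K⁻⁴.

P = σAT⁴ = 5.67×10⁻⁸ × 1.93×10^19 × (15590)⁴ = 5.67×10⁻⁸ × 1.93×10^19 × 5.91×10^16.
P = 6.46×10^28 W.

P ≈ 6.46×10^28 W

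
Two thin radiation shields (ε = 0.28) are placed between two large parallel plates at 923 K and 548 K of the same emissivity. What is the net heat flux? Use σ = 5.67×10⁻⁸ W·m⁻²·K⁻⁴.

q ≈ 1960 W/m²

Each of the 3 gaps contributes resistance (2/ε − 1) = 2/0.28 − 1 = 6.143; total = 18.43.
q = σ(T₁⁴ − T₂⁴) / 18.43 = 5.67×10⁻⁸ × 6.36×10^11 / 18.43 = 1960 W/m².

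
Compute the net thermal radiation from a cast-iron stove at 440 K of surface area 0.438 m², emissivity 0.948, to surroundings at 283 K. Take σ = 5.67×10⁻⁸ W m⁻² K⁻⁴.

Q = εσA(T⁴ − T_s⁴). T⁴ − T_s⁴ = (440)⁴ − (283)⁴ = 3.75×10^10 − 6.41×10^9 = 3.11×10^10 K⁴.
Q = 0.948 × 5.67×10⁻⁸ × 0.438 × 3.11×10^10 = 731 W.

Q ≈ 731 W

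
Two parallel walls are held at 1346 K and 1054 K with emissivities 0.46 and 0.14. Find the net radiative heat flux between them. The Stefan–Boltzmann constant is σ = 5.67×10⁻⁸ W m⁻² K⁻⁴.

For two large parallel gray plates, q = σ(T₁⁴ − T₂⁴) / (1/ε₁ + 1/ε₂ − 1).
1/ε₁ + 1/ε₂ − 1 = 1/0.46 + 1/0.14 − 1 = 8.317.
T₁⁴ − T₂⁴ = 3.28×10^12 − 1.23×10^12 = 2.05×10^12 K⁴.
q = 5.67×10⁻⁸ × 2.05×10^12 / 8.317 = 14000 W/m².

q ≈ 14000 W/m²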